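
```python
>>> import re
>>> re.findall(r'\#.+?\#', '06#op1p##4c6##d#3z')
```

Scanning left to right: at [2:8] → '#op1p#'; at [8:13] → '#4c6#'; at [13:16] → '#d#'.
No capturing groups, so `findall` returns the 3 full match strings.

['#op1p#', '#4c6#', '#d#']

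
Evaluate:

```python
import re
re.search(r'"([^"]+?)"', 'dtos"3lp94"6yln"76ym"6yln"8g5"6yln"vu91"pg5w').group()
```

Unlike `match`, `search` isn't anchored — it looks for the pattern anywhere in the string.
The match spans [4:11] → '"3lp94"'.
Captured: group 1 = '3lp94'.

'"3lp94"'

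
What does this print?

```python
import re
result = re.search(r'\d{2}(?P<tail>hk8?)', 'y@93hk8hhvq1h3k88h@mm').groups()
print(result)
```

This matches exactly 2 of a digit; then the literal 'hk', then optionally a literal '8' (captured as 'tail').
`re.search` scans for the first position where the pattern succeeds.
The match spans [2:7] → '93hk8'.
Captured: group 1 = 'hk8'.

('hk8',)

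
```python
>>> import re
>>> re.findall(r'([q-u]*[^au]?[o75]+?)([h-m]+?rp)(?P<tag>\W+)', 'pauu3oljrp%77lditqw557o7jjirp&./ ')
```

[('uu3o', 'ljrp', '%'), ('tqw557o7', 'jjirp', '&./ ')]

Pattern: zero or more of a character in [q-u], then optionally any character except [au], then one or more of one of [o75] (lazy) (captured); then one or more of a character in [h-m] (lazy), then the literal 'rp' (captured); then one or more of a non-word character (captured as 'tag').
Scanning left to right: at [2:11] match 'uu3oljrp%', groups = ('uu3o', 'ljrp', '%'); at [16:33] match 'tqw557o7jjirp&./ ', groups = ('tqw557o7', 'jjirp', '&./ ').
With 3 capturing groups, `findall` returns a 3-tuple per match.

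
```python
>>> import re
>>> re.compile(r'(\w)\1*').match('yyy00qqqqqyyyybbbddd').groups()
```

('y',)

The match spans [0:3] → 'yyy'.
Captured: group 1 = 'y'.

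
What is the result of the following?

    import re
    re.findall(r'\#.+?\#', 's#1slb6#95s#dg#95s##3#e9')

['#1slb6#', '#dg#', '##3#']

Lazy quantifiers expand one character at a time until the remainder of the pattern can match.
Scanning left to right: at [1:8] → '#1slb6#'; at [11:15] → '#dg#'; at [18:22] → '##3#'.
Since nothing is captured, `findall` lists the 3 matched substrings directly.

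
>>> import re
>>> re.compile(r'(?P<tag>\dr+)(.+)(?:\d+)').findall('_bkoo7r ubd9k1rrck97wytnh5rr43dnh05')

[('7r', ' ubd9k1rrck97wytnh5rr43dnh0')]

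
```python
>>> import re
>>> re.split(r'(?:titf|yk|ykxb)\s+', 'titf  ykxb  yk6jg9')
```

['', '', 'yk6jg9']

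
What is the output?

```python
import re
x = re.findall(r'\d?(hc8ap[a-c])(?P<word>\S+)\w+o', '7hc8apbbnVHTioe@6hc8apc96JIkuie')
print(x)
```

[('hc8apb', 'bnVHT')]

The pattern matches optionally a digit; then the literal 'hc8', then the literal 'ap', then a character in [a-c] (captured); then one or more of a non-whitespace character (captured as 'word'); then one or more of a word character, then the literal 'o'.
Walking the string: at [0:14] match '7hc8apbbnVHTio', groups = ('hc8apb', 'bnVHT').
With 2 capturing groups, `findall` returns a 2-tuple per match.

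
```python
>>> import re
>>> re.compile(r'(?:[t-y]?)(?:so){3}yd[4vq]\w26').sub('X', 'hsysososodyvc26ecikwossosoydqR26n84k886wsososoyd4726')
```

Every occurrence is swapped for 'X'.

'hsysososodyvc26ecikwossosoydqR26n84k886X'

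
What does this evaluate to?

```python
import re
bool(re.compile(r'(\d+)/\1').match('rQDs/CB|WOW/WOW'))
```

False

A backreference is literal: `\1` must see the identical characters the first group matched.
`re.match` only tries the pattern at the start of the string.
Here position 0 doesn't satisfy it, so the call returns None, and `bool(None)` is False.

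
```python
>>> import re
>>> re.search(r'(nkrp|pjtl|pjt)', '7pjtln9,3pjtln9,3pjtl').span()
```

Alternation tries branches left to right and keeps the first one that lets the overall match succeed at that position.
The match spans [1:5] → 'pjtl'.

(1, 5)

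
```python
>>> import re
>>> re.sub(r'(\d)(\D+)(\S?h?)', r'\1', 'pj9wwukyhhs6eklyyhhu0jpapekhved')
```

Each match is replaced using the text its own group 1 captured.

'pj9eklyyhhu0'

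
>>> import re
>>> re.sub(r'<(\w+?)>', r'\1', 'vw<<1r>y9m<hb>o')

Matches: at [3:7] → '<1r>'; at [10:14] → '<hb>'.
The replacement refers to a captured group, so each match is rewritten using its own captured text.

'vw<1ry9mhbo'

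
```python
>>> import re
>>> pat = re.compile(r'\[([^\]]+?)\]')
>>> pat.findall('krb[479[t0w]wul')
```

['479[t0w']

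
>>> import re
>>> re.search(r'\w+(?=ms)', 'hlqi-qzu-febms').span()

The `(?=…)`/`(?<=…)` assertion just peeks at neighbouring text; it doesn't advance the match position.
Unlike `match`, `search` isn't anchored — it looks for the pattern anywhere in the string.
The match spans [9:12] → 'feb'.

(9, 12)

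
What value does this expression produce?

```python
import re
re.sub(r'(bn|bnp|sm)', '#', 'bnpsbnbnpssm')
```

'#ps##ps#'

Alternation tries branches left to right and keeps the first one that lets the overall match succeed at that position.
`sub` substitutes '#' at each match site.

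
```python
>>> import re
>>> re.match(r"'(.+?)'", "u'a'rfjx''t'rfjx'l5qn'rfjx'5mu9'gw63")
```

`re.match` only tries the pattern at the start of the string.
Here the string doesn't start with a match, so the call returns None.

None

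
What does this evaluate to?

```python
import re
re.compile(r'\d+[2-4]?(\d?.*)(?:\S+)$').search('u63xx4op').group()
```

'63xx4op'

The match spans [1:8] → '63xx4op'.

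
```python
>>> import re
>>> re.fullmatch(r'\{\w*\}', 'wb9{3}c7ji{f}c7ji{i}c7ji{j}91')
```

None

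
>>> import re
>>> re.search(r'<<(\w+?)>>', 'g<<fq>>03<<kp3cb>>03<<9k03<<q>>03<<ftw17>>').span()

(1, 7)

`search` walks the string left to right and returns the first match it finds.
The match spans [1:7] → '<<fq>>'.
Captured: group 1 = 'fq'.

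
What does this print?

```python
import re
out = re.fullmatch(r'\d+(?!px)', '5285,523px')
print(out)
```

None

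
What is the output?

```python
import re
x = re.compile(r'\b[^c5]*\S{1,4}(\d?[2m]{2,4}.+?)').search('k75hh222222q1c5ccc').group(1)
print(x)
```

This matches a word boundary (`\b`, zero-width); then zero or more of any character except [c5], then 1 to 4 of a non-whitespace character; then optionally a digit, then 2 to 4 of one of [2m], then one or more of any character (lazy) (captured).
A non-greedy quantifier consumes as few characters as it can — just enough that the remainder of the pattern still matches from where it stops; whatever follows it matches normally.
`re.search` tries every starting position until one works.
The match spans [0:12] → 'k75hh222222q'.
Captured: group 1 = '22222q'.

22222q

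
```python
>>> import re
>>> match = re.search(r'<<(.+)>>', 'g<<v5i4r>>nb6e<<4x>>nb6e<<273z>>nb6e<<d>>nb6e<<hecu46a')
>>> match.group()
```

`re.search` scans for the first position where the pattern succeeds.
The match spans [1:41] → '<<v5i4r>>nb6e<<4x>>nb6e<<273z>>nb6e<<d>>'.
Captured: group 1 = 'v5i4r>>nb6e<<4x>>nb6e<<273z>>nb6e<<d'.

'<<v5i4r>>nb6e<<4x>>nb6e<<273z>>nb6e<<d>>'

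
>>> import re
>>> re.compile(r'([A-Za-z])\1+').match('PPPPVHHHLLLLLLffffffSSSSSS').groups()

('P',)

The match spans [0:4] → 'PPPP'.
Captured: group 1 = 'P'.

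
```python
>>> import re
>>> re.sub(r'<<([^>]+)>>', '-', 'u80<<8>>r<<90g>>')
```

'u80-r-'

Matches: at [3:8] → '<<8>>'; at [9:16] → '<<90g>>'.
Every occurrence is swapped for '-'.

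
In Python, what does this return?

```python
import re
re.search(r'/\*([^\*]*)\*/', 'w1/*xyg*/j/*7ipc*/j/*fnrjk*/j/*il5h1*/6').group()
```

'/*xyg*/'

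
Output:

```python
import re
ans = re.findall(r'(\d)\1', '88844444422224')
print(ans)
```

['8', '4', '4', '4', '2', '2']

After group 1 captures some text, `\1` only succeeds where that same text appears again.
Because there's exactly one group, `findall` drops the full match and keeps group 1 from each hit.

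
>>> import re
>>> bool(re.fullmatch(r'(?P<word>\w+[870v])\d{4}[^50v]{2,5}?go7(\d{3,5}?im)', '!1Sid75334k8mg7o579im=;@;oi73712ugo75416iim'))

False

`re.fullmatch` requires the pattern to consume the entire string.
Here the string isn't matched end-to-end, so the call returns None, and `bool(None)` is False.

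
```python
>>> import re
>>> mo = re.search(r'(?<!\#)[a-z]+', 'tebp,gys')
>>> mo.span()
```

A negative assertion filters positions out without eating any characters.
Unlike `match`, `search` isn't anchored — it looks for the pattern anywhere in the string.
The match spans [0:4] → 'tebp'.

(0, 4)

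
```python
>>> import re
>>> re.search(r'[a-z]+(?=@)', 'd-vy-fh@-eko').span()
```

(5, 7)

Lookahead/lookbehind check context without consuming it, so the matched span excludes the asserted characters.
The match spans [5:7] → 'fh'.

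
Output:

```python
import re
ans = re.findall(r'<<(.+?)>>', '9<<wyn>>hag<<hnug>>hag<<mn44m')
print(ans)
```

['wyn', 'hnug']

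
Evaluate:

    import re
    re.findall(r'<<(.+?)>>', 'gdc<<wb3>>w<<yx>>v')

['wb3', 'yx']

A non-greedy quantifier consumes as few characters as it can — just enough that the remainder of the pattern still matches from where it stops; whatever follows it matches normally.
Matches: at [3:10] match '<<wb3>>', group 1 = 'wb3'; at [11:17] match '<<yx>>', group 1 = 'yx'.
One capturing group, so `findall` returns just the captured substring from each match — 2 in all.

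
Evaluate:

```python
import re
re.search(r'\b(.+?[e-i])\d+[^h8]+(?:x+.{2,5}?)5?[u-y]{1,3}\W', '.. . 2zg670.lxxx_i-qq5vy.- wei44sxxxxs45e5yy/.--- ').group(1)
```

This matches a word boundary (`\b`, zero-width); then one or more of any character (lazy), then a character in [e-i] (captured); then one or more of a digit, then one or more of any character except [h8]; then one or more of a literal 'x', then 2 to 5 of any character (lazy) (non-capturing group); then optionally a literal '5', then 1 to 3 of a character in [u-y], then a non-word character.
Because the quantifier is non-greedy, it stops expanding at the earliest point where the rest of the pattern can succeed.
`re.search` tries every starting position until one works.
The match spans [5:45] → '2zg670.lxxx_i-qq5vy.- wei44sxxxxs45e5yy/'.
Captured: group 1 = '2zg'.

'2zg'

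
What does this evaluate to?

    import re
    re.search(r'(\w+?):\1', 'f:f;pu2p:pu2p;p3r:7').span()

(0, 3)

`\1` has to match the exact text group 1 already captured.
`search` walks the string left to right and returns the first match it finds.
The match spans [0:3] → 'f:f'.
Captured: group 1 = 'f'.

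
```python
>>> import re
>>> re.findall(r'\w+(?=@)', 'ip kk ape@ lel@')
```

The lookaround is zero-width — it requires the adjacent text to match without consuming it, so the asserted text isn't part of the match.
Scanning left to right: at [6:9] → 'ape'; at [11:14] → 'lel'.
With no groups in the pattern, `findall` gives back each whole match — 2 here.

['ape', 'lel']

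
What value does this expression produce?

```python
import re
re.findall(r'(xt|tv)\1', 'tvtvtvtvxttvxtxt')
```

A backreference is literal: `\1` must see the identical characters the first group matched.
`findall` collects group 1 from each match (3 total).

['tv', 'tv', 'xt']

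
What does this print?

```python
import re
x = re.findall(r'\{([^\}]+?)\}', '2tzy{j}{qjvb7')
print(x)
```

With a single group, `findall` returns only what that group captured — 1 item.

['j']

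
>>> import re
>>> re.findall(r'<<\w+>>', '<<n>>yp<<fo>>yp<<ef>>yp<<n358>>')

['<<n>>', '<<fo>>', '<<ef>>', '<<n358>>']

Scanning left to right: at [0:5] → '<<n>>'; at [7:13] → '<<fo>>'; at [15:21] → '<<ef>>'; at [23:31] → '<<n358>>'.
With no groups in the pattern, `findall` gives back each whole match — 4 here.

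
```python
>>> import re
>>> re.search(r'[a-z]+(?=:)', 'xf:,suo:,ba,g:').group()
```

The `(?=…)`/`(?<=…)` assertion just peeks at neighbouring text; it doesn't advance the match position.
`re.search` tries every starting position until one works.
The match spans [0:2] → 'xf'.

'xf'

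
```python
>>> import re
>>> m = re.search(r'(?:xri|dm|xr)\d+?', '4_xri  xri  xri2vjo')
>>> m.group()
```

'xri2'

`re.search` scans for the first position where the pattern succeeds.
The match spans [12:16] → 'xri2'.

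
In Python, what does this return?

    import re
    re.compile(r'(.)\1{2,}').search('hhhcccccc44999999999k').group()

'hhh'

A backreference is literal: `\1` must see the identical characters the first group matched.
Unlike `match`, `search` isn't anchored — it looks for the pattern anywhere in the string.
The match spans [0:3] → 'hhh'.
Captured: group 1 = 'h'.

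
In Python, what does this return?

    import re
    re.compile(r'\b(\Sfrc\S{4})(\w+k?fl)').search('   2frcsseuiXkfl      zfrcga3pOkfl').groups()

('2frcsseu', 'iXkfl')

The pattern matches a word boundary (`\b`, zero-width); then a non-whitespace character, then the literal 'frc', then exactly 4 of a non-whitespace character (captured); then one or more of a word character, then optionally a literal 'k', then the literal 'fl' (captured).
Unlike `match`, `search` isn't anchored — it looks for the pattern anywhere in the string.
The match spans [3:16] → '2frcsseuiXkfl'.
Captured: group 1 = '2frcsseu', group 2 = 'iXkfl'.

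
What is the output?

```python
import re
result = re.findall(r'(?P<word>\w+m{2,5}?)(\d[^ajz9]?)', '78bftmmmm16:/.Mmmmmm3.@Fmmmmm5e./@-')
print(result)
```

[('78bftmmmm', '16'), ('Mmmmmm', '3.'), ('Fmmmmm', '5e')]

Pattern: one or more of a word character, then 2 to 5 of a literal 'm' (lazy) (captured as 'word'); then a digit, then optionally any character except [ajz9] (captured).
Walking the string: at [0:11] match '78bftmmmm16', groups = ('78bftmmmm', '16'); at [14:22] match 'Mmmmmm3.', groups = ('Mmmmmm', '3.'); at [23:31] match 'Fmmmmm5e', groups = ('Fmmmmm', '5e').
`findall` packs the 2 group values into a tuple for every match.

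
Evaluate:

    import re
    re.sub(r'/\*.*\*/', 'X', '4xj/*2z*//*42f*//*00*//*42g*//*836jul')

'4xjX/*836jul'

Matches: at [3:29] → '/*2z*//*42f*//*00*//*42g*/'.
`sub` substitutes 'X' at each match site.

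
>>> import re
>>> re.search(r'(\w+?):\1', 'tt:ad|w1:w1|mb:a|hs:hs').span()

(6, 11)

A backreference is literal: `\1` must see the identical characters the first group matched.
The match spans [6:11] → 'w1:w1'.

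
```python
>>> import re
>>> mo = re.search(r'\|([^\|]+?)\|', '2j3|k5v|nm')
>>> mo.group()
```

'|k5v|'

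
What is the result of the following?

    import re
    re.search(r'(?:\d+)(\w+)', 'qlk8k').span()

(3, 5)

The pattern matches one or more of a digit (non-capturing group); then one or more of a word character (captured).
`search` walks the string left to right and returns the first match it finds.
The match spans [3:5] → '8k'.
Captured: group 1 = 'k'.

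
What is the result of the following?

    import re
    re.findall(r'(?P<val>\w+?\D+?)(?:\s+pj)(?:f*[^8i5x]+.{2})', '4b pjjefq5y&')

Pattern: one or more of a word character (lazy), then one or more of a non-digit (lazy) (captured as 'val'); then one or more of whitespace, then the literal 'pj' (non-capturing group); then zero or more of the literal 'f', then one or more of any character except [8i5x], then exactly 2 of any character (non-capturing group).
Because there's exactly one group, `findall` drops the full match and keeps group 1 from the one hit.

['4b']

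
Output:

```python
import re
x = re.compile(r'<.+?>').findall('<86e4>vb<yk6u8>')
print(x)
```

['<86e4>', '<yk6u8>']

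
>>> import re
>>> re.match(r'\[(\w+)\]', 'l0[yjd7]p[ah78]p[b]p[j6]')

`re.match` only tries the pattern at the start of the string.
Here the pattern fails at index 0, so the call returns None.

None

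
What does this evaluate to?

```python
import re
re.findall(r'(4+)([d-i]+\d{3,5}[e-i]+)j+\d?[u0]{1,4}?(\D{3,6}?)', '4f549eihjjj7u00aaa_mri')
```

[('4', 'f549eih', 'aaa')]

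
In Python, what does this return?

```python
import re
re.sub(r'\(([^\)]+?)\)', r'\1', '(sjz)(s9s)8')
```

'sjzs9s8'

Each match is replaced using the text its own group 1 captured.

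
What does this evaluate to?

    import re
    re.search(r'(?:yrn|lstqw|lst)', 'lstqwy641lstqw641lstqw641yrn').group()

`|` is ordered: at each position the engine commits to the first alternative that works.
`re.search` tries every starting position until one works.
The match spans [0:5] → 'lstqw'.

'lstqw'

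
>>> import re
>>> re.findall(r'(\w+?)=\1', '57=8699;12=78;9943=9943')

`\1` has to match the exact text group 1 already captured.
One capturing group, so `findall` returns just the captured substring from the one match — 1 in all.

['9943']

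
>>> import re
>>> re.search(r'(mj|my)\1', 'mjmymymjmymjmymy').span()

(2, 6)

`\1` has to match the exact text group 1 already captured.
The match spans [2:6] → 'mymy'.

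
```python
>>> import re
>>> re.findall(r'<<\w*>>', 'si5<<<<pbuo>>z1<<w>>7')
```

Matches: at [5:13] → '<<pbuo>>'; at [15:20] → '<<w>>'.
Since nothing is captured, `findall` lists the 2 matched substrings directly.

['<<pbuo>>', '<<w>>']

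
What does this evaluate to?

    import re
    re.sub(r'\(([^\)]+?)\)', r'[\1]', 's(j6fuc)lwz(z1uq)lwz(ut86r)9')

Matches: at [1:8] → '(j6fuc)'; at [11:17] → '(z1uq)'; at [20:27] → '(ut86r)'.
The replacement refers to a captured group, so each match is rewritten using its own captured text.

's[j6fuc]lwz[z1uq]lwz[ut86r]9'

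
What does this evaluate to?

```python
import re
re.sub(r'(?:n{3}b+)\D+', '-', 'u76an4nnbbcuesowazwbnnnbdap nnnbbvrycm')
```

Every occurrence is swapped for '-'.

'u76an4nnbbcuesowazwb-'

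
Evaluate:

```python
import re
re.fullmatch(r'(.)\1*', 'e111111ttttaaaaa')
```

`re.fullmatch` is like wrapping the pattern in `^…$` (in single-line mode).
Here the pattern can't cover the whole string, so the call returns None.

None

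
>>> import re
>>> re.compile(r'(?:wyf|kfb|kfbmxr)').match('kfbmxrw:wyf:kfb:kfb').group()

'kfb'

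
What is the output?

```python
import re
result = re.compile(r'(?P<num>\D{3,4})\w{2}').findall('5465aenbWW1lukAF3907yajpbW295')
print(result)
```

['aenb', 'lukA', 'yajp']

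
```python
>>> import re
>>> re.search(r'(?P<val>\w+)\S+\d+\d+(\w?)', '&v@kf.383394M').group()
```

'v@kf.383394M'

This matches one or more of a word character (captured as 'val'); then one or more of a non-whitespace character; then one or more of a digit, then one or more of a digit; then optionally a word character (captured).
`re.search` scans for the first position where the pattern succeeds.
The match spans [1:13] → 'v@kf.383394M'.
Captured: group 1 = 'v', group 2 = 'M'.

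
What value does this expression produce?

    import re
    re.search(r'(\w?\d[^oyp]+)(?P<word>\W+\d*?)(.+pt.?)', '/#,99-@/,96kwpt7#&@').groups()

This matches optionally a word character, then a digit, then one or more of any character except [oyp] (captured); then one or more of a non-word character, then zero or more of a digit (lazy) (captured as 'word'); then one or more of any character, then the literal 'pt', then optionally any character (captured).
`re.search` scans for the first position where the pattern succeeds.
The match spans [3:16] → '99-@/,96kwpt7'.
Captured: group 1 = '99-@/', group 2 = ',', group 3 = '96kwpt7'.

('99-@/', ',', '96kwpt7')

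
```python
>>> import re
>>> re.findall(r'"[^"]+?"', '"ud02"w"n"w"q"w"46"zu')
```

No capturing groups, so `findall` returns the 4 full match strings.

['"ud02"', '"n"', '"q"', '"46"']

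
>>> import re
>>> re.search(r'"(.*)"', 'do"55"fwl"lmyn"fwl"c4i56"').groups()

The match spans [2:25] → '"55"fwl"lmyn"fwl"c4i56"'.
Captured: group 1 = '55"fwl"lmyn"fwl"c4i56'.

('55"fwl"lmyn"fwl"c4i56',)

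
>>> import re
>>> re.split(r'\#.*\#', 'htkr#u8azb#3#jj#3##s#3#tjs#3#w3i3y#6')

['htkr', '6']

Matches to split on: at [4:35] → '#u8azb#3#jj#3##s#3#tjs#3#w3i3y#'.
Each match becomes a cut point; 2 segments remain.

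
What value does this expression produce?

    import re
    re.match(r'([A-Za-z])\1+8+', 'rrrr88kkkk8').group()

'rrrr88'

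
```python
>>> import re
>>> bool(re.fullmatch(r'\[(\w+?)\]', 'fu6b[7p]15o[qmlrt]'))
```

False

`fullmatch` succeeds only if the pattern covers the string from start to end.
Here there's no way to consume every character, so the call returns None, and `bool(None)` is False.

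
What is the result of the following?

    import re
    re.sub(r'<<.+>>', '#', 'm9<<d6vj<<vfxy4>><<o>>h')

Matches: at [2:22] → '<<d6vj<<vfxy4>><<o>>'.
`sub` substitutes '#' at each match site.

'm9#h'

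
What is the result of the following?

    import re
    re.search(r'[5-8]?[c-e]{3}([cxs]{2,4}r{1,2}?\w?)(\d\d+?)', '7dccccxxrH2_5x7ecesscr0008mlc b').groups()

The pattern matches optionally a character in [5-8], then exactly 3 of a character in [c-e]; then 2 to 4 of one of [cxs], then 1 to 2 of a literal 'r' (lazy), then optionally a word character (captured); then a digit, then one or more of a digit (lazy) (captured).
`re.search` tries every starting position until one works.
The match spans [14:25] → '7ecesscr000'.
Captured: group 1 = 'sscr0', group 2 = '00'.

('sscr0', '00')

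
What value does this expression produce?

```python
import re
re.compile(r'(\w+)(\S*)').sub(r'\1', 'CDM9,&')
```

'CDM9'

The pattern matches one or more of a word character (captured); then zero or more of a non-whitespace character (captured).
Matches: at [0:6] → 'CDM9,&'.
The replacement refers to a captured group, so each match is rewritten using its own captured text.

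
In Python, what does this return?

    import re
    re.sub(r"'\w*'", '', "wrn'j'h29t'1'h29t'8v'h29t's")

"wrnh29th29th29t's"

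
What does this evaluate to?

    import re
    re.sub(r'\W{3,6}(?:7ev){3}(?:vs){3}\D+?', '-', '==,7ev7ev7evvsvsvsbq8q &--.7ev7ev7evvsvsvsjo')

'-q8q-o'

Each match is replaced by '-'.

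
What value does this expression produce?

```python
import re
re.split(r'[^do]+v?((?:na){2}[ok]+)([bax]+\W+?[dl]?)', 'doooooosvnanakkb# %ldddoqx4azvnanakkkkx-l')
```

['doooooo', 'nanakk', 'b#', ' %ldddo', 'nanakkkk', 'x-l', '']

With the lazy modifier that quantifier settles for the fewest repetitions that let the rest of the pattern succeed (the atoms after it are unaffected and can still be greedy).
With a capturing group present, the delimiter's captured portion is kept in the result list.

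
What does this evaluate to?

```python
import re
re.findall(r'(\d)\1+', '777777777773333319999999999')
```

['7', '3', '9']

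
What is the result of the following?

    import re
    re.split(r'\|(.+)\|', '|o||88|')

Matches to split on: at [0:7] → '|o||88|'.
`re.split` interleaves the captured-group text with the surrounding fragments.

['', 'o||88', '']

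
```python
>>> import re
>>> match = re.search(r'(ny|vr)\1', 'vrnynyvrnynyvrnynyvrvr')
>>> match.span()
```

The backreference `\1` re-matches whatever the first group consumed, character for character.
`search` walks the string left to right and returns the first match it finds.
The match spans [2:6] → 'nyny'.
Captured: group 1 = 'ny'.

(2, 6)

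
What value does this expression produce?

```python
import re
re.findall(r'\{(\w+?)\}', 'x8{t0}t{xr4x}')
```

['t0', 'xr4x']

`findall` collects group 1 from each match (2 total).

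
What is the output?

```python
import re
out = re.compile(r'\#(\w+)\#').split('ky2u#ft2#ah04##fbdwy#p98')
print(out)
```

Matches to split on: at [4:9] → '#ft2#'; at [14:21] → '#fbdwy#'.
`re.split` interleaves the captured-group text with the surrounding fragments.

['ky2u', 'ft2', 'ah04#', 'fbdwy', 'p98']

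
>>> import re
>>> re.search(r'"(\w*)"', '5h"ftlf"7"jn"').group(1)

The match spans [2:8] → '"ftlf"'.
Captured: group 1 = 'ftlf'.

'ftlf'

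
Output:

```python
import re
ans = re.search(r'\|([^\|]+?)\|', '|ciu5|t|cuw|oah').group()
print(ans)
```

|ciu5|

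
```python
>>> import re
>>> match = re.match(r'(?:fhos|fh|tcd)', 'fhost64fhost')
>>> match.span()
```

`re.match` only tries the pattern at the start of the string.
The match spans [0:4] → 'fhos'.

(0, 4)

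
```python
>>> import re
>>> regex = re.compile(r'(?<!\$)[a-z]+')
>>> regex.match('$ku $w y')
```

`re.match` won't scan ahead — the pattern has to work from the very first character.
Here position 0 doesn't satisfy it, so the call returns None.

None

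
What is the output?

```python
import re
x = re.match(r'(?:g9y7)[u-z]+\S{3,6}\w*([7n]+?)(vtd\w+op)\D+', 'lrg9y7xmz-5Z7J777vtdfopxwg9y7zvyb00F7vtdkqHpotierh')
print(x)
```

None

The pattern matches the literal 'g9y', then the literal '7' (non-capturing group); then one or more of a character in [u-z], then 3 to 6 of a non-whitespace character, then zero or more of a word character; then one or more of one of [7n] (lazy) (captured); then the literal 'vtd', then one or more of a word character, then the literal 'op' (captured); then one or more of a non-digit.
With `match`, the pattern is implicitly anchored at the beginning.
Here the string doesn't start with a match, so the call returns None.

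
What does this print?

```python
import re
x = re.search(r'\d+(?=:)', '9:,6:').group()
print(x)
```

9

The positive lookaround only admits positions where the adjacent text matches; those characters stay outside the span.
The match spans [0:1] → '9'.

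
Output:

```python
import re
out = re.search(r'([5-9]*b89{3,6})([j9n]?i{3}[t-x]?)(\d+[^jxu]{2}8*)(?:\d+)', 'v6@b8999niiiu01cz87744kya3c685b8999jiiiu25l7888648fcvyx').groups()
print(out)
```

('b8999', 'niiiu', '01cz8')

The pattern matches zero or more of a character in [5-9], then the literal 'b8', then 3 to 6 of a literal '9' (captured); then optionally one of [j9n], then exactly 3 of a literal 'i', then optionally a character in [t-x] (captured); then one or more of a digit, then exactly 2 of any character except [jxu], then zero or more of a literal '8' (captured); then one or more of a digit (non-capturing group).
Unlike `match`, `search` isn't anchored — it looks for the pattern anywhere in the string.
The match spans [3:22] → 'b8999niiiu01cz87744'.
Captured: group 1 = 'b8999', group 2 = 'niiiu', group 3 = '01cz8'.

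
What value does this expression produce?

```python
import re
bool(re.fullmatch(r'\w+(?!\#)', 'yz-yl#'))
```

`fullmatch` succeeds only if the pattern covers the string from start to end.
Here there's no way to consume every character, so the call returns None, and `bool(None)` is False.

False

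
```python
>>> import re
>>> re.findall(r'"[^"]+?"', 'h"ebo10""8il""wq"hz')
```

['"ebo10"', '"8il"', '"wq"']

`findall` yields the raw match text (3 of them) because the pattern has no groups.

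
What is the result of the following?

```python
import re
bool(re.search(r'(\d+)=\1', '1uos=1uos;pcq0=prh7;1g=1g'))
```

False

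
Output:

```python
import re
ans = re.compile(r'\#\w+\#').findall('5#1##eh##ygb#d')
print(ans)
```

Matches: at [1:4] → '#1#'; at [4:8] → '#eh#'; at [8:13] → '#ygb#'.
With no groups in the pattern, `findall` gives back each whole match — 3 here.

['#1#', '#eh#', '#ygb#']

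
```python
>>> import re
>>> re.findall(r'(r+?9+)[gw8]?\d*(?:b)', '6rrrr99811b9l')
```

['rrrr99']

The pattern matches one or more of the literal 'r' (lazy), then one or more of a literal '9' (captured); then optionally one of [gw8], then zero or more of a digit; then a literal 'b' (non-capturing group).
Walking the string: at [1:11] match 'rrrr99811b', group 1 = 'rrrr99'.
With a single group, `findall` returns only what that group captured — 1 item.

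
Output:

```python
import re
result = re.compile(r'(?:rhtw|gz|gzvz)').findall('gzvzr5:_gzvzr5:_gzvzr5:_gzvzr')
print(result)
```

Alternation isn't longest-match — the leftmost alternative that fits at this position is chosen.
No capturing groups, so `findall` returns the 4 full match strings.

['gz', 'gz', 'gz', 'gz']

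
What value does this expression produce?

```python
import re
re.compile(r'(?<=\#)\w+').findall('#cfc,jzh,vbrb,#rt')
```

Lookahead/lookbehind check context without consuming it, so the matched span excludes the asserted characters.
Scanning left to right: at [1:4] → 'cfc'; at [15:17] → 'rt'.
Since nothing is captured, `findall` lists the 2 matched substrings directly.

['cfc', 'rt']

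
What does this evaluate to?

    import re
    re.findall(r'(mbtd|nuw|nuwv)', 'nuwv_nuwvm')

Alternation tries branches left to right and keeps the first one that lets the overall match succeed at that position.
Scanning left to right: at [0:3] match 'nuw', group 1 = 'nuw'; at [5:8] match 'nuw', group 1 = 'nuw'.
`findall` collects group 1 from each match (2 total).

['nuw', 'nuw']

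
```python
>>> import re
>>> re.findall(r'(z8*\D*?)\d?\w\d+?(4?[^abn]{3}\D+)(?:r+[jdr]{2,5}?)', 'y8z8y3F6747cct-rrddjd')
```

[('z8y', '747cct-r')]

Pattern: the literal 'z', then zero or more of the literal '8', then zero or more of a non-digit (lazy) (captured); then optionally a digit, then a word character, then one or more of a digit (lazy); then optionally a literal '4', then exactly 3 of any character except [abn], then one or more of a non-digit (captured); then one or more of the literal 'r', then 2 to 5 of one of [jdr] (lazy) (non-capturing group).
Because the quantifier is non-greedy, it stops expanding at the earliest point where the rest of the pattern can succeed.
Scanning left to right: at [2:19] match 'z8y3F6747cct-rrdd', groups = ('z8y', '747cct-r').
2 groups means the one result is a tuple of 2 captured strings — 1 here.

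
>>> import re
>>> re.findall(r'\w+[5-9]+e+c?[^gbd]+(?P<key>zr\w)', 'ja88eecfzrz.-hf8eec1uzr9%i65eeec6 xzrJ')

Pattern: one or more of a word character; then one or more of a character in [5-9]; then one or more of the literal 'e', then optionally the literal 'c', then one or more of any character except [gbd]; then the literal 'zr', then a word character (captured as 'key').
Scanning left to right: at [0:38] match 'ja88eecfzrz.-hf8eec1uzr9%i65eeec6 xzrJ', group 1 = 'zrJ'.
One capturing group, so `findall` returns just the captured substring from the one match — 1 in all.

['zrJ']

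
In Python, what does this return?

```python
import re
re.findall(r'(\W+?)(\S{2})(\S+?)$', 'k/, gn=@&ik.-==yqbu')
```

This matches one or more of a non-word character (lazy) (captured); then exactly 2 of a non-whitespace character (captured); then one or more of a non-whitespace character (lazy) (captured); then anchored at the end.
Matches: at [1:19] match '/, gn=@&ik.-==yqbu', groups = ('/, ', 'gn', '=@&ik.-==yqbu').
3 groups means the one result is a tuple of 3 captured strings — 1 here.

[('/, ', 'gn', '=@&ik.-==yqbu')]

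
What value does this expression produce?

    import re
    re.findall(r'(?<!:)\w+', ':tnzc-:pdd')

['nzc', 'dd']

The negative lookaround is zero-width — it rules out positions where the adjacent text would match, without consuming anything.
Scanning left to right: at [2:5] → 'nzc'; at [8:10] → 'dd'.
`findall` yields the raw match text (2 of them) because the pattern has no groups.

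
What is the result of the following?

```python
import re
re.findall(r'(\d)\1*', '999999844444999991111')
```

The backreference `\1` re-matches whatever the first group consumed, character for character.
Scanning left to right: at [0:6] match '999999', group 1 = '9'; at [6:7] match '8', group 1 = '8'; at [7:12] match '44444', group 1 = '4'; at [12:17] match '99999', group 1 = '9'; at [17:21] match '1111', group 1 = '1'.
Because there's exactly one group, `findall` drops the full match and keeps group 1 from each hit.

['9', '8', '4', '9', '1']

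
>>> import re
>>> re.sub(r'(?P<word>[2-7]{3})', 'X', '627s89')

The pattern matches exactly 3 of a character in [2-7] (captured as 'word').
Matches: at [0:3] → '627'.
Each match is replaced by 'X'.

'Xs89'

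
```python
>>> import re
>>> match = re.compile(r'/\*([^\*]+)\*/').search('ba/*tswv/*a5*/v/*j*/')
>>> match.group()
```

'/*a5*/'

`re.search` scans for the first position where the pattern succeeds.
The match spans [8:14] → '/*a5*/'.
Captured: group 1 = 'a5'.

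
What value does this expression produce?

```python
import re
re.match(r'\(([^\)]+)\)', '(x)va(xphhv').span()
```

(0, 3)

With `match`, the pattern is implicitly anchored at the beginning.
The match spans [0:3] → '(x)'.
Captured: group 1 = 'x'.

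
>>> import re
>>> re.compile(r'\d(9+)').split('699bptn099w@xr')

['', '99', 'bptn', '99', 'w@xr']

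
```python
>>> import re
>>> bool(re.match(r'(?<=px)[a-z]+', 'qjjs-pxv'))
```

False

Lookahead/lookbehind check context without consuming it, so the matched span excludes the asserted characters.
With `match`, the pattern is implicitly anchored at the beginning.
Here position 0 doesn't satisfy it, so the call returns None, and `bool(None)` is False.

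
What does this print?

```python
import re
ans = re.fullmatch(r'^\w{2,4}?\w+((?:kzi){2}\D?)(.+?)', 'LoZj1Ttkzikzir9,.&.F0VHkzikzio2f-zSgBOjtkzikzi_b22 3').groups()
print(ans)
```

('kzikzir', '9,.&.F0VHkzikzio2f-zSgBOjtkzikzi_b22 3')

The match spans [0:52] → 'LoZj1Ttkzikzir9,.&.F0VHkzikzio2f-zSgBOjtkzikzi_b22 3'.
Captured: group 1 = 'kzikzir', group 2 = '9,.&.F0VHkzikzio2f-zSgBOjtkzikzi_b22 3'.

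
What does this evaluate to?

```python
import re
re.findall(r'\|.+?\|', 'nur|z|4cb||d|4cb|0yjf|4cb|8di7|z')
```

['|z|', '||d|', '|0yjf|', '|8di7|']

Lazy quantifiers expand one character at a time until the remainder of the pattern can match.
Walking the string: at [3:6] → '|z|'; at [9:13] → '||d|'; at [16:22] → '|0yjf|'; at [25:31] → '|8di7|'.
No capturing groups, so `findall` returns the 4 full match strings.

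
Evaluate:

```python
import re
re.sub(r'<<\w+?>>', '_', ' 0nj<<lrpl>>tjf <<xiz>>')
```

' 0nj_tjf _'

Matches: at [4:12] → '<<lrpl>>'; at [16:23] → '<<xiz>>'.
Every occurrence is swapped for '_'.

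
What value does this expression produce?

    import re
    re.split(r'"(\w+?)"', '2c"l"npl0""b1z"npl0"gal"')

['2c', 'l', 'npl0"', 'b1z', 'npl0', 'gal', '']

Matches to split on: at [2:5] → '"l"'; at [10:15] → '"b1z"'; at [19:24] → '"gal"'.
With a capturing group present, the delimiter's captured portion is kept in the result list.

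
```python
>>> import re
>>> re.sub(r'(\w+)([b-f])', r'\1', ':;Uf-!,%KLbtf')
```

`\1` in the replacement pulls in group 1's text for each match.

':;U-!,%KLbt'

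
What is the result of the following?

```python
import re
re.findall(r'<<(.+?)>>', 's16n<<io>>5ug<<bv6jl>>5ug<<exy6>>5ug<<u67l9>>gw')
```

A non-greedy quantifier consumes as few characters as it can — just enough that the remainder of the pattern still matches from where it stops; whatever follows it matches normally.
With a single group, `findall` returns only what that group captured — 4 items.

['io', 'bv6jl', 'exy6', 'u67l9']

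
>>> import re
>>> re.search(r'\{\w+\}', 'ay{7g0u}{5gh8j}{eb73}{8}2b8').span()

(2, 8)

The match spans [2:8] → '{7g0u}'.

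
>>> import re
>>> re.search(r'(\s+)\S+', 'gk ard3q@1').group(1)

The pattern matches one or more of whitespace (captured); then one or more of a non-whitespace character.
`re.search` tries every starting position until one works.
The match spans [2:10] → ' ard3q@1'.
Captured: group 1 = ' '.

' '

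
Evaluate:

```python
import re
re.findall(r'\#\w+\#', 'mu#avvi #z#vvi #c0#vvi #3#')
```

['#z#', '#c0#', '#3#']

Matches: at [8:11] → '#z#'; at [15:19] → '#c0#'; at [23:26] → '#3#'.
`findall` yields the raw match text (3 of them) because the pattern has no groups.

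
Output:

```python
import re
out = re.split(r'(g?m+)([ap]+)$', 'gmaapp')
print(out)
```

This matches optionally a literal 'g', then one or more of a literal 'm' (captured); then one or more of one of [ap] (captured); then anchored at the end.
With a capturing group present, the delimiter's captured portion is kept in the result list.

['', 'gm', 'aapp', '']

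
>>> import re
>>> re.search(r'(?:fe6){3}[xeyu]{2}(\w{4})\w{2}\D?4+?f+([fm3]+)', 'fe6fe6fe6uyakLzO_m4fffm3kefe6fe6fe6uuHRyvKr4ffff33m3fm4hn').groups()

('akLz', 'm3')

The match spans [0:24] → 'fe6fe6fe6uyakLzO_m4fffm3'.
Captured: group 1 = 'akLz', group 2 = 'm3'.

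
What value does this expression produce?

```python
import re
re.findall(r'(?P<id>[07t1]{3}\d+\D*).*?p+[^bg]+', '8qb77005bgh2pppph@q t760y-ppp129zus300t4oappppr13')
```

['77005bgh']

The pattern matches exactly 3 of one of [07t1], then one or more of a digit, then zero or more of a non-digit (captured as 'id'); then zero or more of any character (lazy), then one or more of a literal 'p', then one or more of any character except [bg].
Walking the string: at [3:49] match '77005bgh2pppph@q t760y-ppp129zus300t4oappppr13', group 1 = '77005bgh'.
With a single group, `findall` returns only what that group captured — 1 item.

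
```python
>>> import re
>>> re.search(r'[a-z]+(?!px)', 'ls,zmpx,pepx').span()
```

Because the assertion is negative and zero-width, positions next to the forbidden text are skipped.
The match spans [0:2] → 'ls'.

(0, 2)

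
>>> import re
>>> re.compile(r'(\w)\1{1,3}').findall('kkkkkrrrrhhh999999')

['k', 'r', 'h', '9', '9']

`\1` is not a pattern — it's the concrete string captured by group 1, re-applied verbatim.
Because there's exactly one group, `findall` drops the full match and keeps group 1 from each hit.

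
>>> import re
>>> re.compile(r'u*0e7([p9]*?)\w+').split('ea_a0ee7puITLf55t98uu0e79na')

The pattern matches zero or more of a literal 'u', then the literal '0e7'; then zero or more of one of [p9] (lazy) (captured); then one or more of a word character.
A `+?`/`*?`/`{m,n}?` starts at its minimum and grows only as far as needed for what follows to match.
Matches to split on: at [19:27] → 'uu0e79na'.
Because the pattern has a capturing group, `split` also inserts each captured text between the pieces.

['ea_a0ee7puITLf55t98', '', '']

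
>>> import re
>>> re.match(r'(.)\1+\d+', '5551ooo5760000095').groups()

('5',)

A backreference is literal: `\1` must see the identical characters the first group matched.
With `match`, the pattern is implicitly anchored at the beginning.
The match spans [0:4] → '5551'.
Captured: group 1 = '5'.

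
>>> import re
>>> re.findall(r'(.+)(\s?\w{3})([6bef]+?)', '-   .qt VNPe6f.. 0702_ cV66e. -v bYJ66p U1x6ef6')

[('-   .qt VNPe6f.. 0702_ cV66e. -v bYJ66p U1x', '6ef', '6')]

This matches one or more of any character (captured); then optionally whitespace, then exactly 3 of a word character (captured); then one or more of one of [6bef] (lazy) (captured).
Scanning left to right: at [0:47] match '-   .qt VNPe6f.. 0702_ cV66e. -v bYJ66p U1x6ef6', groups = ('-   .qt VNPe6f.. 0702_ cV66e. -v bYJ66p U1x', '6ef', '6').
3 groups means the one result is a tuple of 3 captured strings — 1 here.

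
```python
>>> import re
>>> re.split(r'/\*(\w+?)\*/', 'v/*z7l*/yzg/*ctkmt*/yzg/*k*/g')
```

['v', 'z7l', 'yzg', 'ctkmt', 'yzg', 'k', 'g']

Because the pattern has a capturing group, `split` also inserts each captured text between the pieces.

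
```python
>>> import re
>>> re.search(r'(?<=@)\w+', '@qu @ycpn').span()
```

The lookaround is zero-width — it requires the adjacent text to match without consuming it, so the asserted text isn't part of the match.
`re.search` tries every starting position until one works.
The match spans [1:3] → 'qu'.

(1, 3)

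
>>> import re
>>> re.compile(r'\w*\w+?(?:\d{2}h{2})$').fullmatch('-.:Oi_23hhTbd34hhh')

None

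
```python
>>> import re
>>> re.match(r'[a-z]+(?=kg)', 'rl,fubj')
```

None

Because the assertion is zero-width, the text it checks is not consumed and won't appear in the result.
With `match`, the pattern is implicitly anchored at the beginning.
Here position 0 doesn't satisfy it, so the call returns None.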